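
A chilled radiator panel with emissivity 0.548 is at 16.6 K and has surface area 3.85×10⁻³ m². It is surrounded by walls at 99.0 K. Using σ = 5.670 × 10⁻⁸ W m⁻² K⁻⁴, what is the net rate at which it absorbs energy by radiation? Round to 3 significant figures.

Area A = 3.85×10⁻³ m².
Net radiated power P_net = εσA(T⁴ − T₀⁴) = 0.548×5.670×10⁻⁸×3.85×10⁻³×(16.6⁴ − 99.0⁴).
T⁴ − T₀⁴ = 75933.3 − 9.60596×10⁷ = -9.59837×10⁷ K⁴, so P_net = -0.0115 W — negative, meaning a net gain of 0.0115 W.

Net gain ≈ 0.0115 W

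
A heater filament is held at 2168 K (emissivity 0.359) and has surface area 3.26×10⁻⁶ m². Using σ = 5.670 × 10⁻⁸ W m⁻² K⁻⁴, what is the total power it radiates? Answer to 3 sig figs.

Area A = 3.26×10⁻⁶ m².
P = εσAT⁴ = 0.359 × 5.670×10⁻⁸ × 3.26×10⁻⁶ × (2168)⁴ = 1.47 W.

P ≈ 1.47 W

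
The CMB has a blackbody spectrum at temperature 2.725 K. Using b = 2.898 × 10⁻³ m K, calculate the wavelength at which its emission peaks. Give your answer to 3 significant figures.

Wien's displacement law: λ_max = b/T = (2.898×10⁻³ m·K)/(2.725 K) = 1.063×10⁻³ m.
That is 1.06 mm, in the microwave range.

λ_max ≈ 1.06 mm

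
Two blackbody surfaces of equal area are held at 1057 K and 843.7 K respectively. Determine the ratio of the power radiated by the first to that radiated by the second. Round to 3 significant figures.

With equal areas, P₁/P₂ = (T₁/T₂)⁴ = (1057/843.7)⁴ = 2.46.

P₁/P₂ ≈ 2.46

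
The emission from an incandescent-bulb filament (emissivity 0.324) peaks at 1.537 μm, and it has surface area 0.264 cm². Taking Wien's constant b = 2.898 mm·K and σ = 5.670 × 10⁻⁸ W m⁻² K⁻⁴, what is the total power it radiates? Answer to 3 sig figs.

P ≈ 6.13 W

Wien's law: T = b/λ_max = 2.898×10⁻³/1.537×10⁻⁶ = 1885.49 K.
Area A = 0.264 cm² = 2.64×10⁻⁵ m².
Then P = εσAT⁴ = 0.324×5.670×10⁻⁸×2.64×10⁻⁵×(1885.49)⁴ = 6.13 W.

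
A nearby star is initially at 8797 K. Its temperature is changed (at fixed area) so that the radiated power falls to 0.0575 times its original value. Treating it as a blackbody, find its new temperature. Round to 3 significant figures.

T₂ ≈ 4.31×10³ K

P ∝ T⁴, so T₂/T₁ = (P₂/P₁)^(1/4) = (0.0575)^(1/4) = 0.489685.
T₂ = 8797 × 0.489685 = 4.31×10³ K.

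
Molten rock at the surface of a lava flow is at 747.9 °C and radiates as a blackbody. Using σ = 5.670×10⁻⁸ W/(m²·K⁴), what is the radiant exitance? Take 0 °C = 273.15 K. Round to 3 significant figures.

T = 747.9 °C + 273.15 = 1021.05 K.
Stefan–Boltzmann: I = σT⁴ = 5.670×10⁻⁸ × (1021.05)⁴ = 6.16×10⁴ W/m².

I ≈ 6.16×10⁴ W/m²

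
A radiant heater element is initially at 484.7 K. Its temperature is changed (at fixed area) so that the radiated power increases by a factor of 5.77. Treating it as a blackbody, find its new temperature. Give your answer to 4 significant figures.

T₂ ≈ 751.2 K

P ∝ T⁴, so T₂/T₁ = (P₂/P₁)^(1/4) = (5.77)^(1/4) = 1.54987.
T₂ = 484.7 × 1.54987 = 751.2 K.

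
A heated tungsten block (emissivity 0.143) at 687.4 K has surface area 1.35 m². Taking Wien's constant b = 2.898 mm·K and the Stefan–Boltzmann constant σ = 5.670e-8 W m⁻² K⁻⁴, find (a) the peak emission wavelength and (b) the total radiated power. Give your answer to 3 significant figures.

λ_max ≈ 4.22 μm; P ≈ 2.44×10³ W

(a) λ_max = b/T = 2.898×10⁻³/687.4 = 4.216×10⁻⁶ m = 4.22 μm.
Area A = 1.35 m².
(b) P = εσAT⁴ = 0.143×5.670×10⁻⁸×1.35×(687.4)⁴ = 2.44×10³ W.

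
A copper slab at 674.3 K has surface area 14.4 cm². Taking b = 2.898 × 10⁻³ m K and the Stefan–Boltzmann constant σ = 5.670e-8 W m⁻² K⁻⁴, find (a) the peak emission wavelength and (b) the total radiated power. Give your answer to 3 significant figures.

λ_max ≈ 4.30 μm; P ≈ 16.9 W

(a) λ_max = b/T = 2.898×10⁻³/674.3 = 4.298×10⁻⁶ m = 4.30 μm.
Area A = 14.4 cm² = 1.44×10⁻³ m².
(b) P = σAT⁴ = 5.670×10⁻⁸×1.44×10⁻³×(674.3)⁴ = 16.9 W.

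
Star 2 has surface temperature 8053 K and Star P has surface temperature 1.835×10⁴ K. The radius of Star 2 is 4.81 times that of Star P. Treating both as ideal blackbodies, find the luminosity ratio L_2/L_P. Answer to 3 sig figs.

L ∝ R²T⁴, so L_2/L_P = (R_2/R_P)²(T_2/T_P)⁴ = (4.81)² × (8053/1.835×10⁴)⁴ = 23.1361 × 0.0370925 = 0.858.

L_2/L_P ≈ 0.858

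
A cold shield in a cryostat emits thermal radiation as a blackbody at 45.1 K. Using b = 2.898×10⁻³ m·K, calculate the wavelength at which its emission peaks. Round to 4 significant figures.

λ_max ≈ 64.26 μm

Wien's displacement law: λ_max = b/T = (2.898×10⁻³ m·K)/(45.1 K) = 6.4257×10⁻⁵ m.
That is 64.26 μm, in the infrared range.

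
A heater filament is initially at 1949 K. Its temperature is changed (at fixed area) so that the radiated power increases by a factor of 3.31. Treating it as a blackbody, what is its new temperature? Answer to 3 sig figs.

P ∝ T⁴, so T₂/T₁ = (P₂/P₁)^(1/4) = (3.31)^(1/4) = 1.34883.
T₂ = 1949 × 1.34883 = 2.63×10³ K.

T₂ ≈ 2.63×10³ K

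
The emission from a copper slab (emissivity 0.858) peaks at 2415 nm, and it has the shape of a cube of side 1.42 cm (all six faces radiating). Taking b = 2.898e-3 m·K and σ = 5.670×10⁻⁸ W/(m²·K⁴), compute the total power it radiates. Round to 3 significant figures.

Wien's law: T = b/λ_max = 2.898×10⁻³/2.415×10⁻⁶ = 1200.00 K.
Area A = 6s² = 6×(0.0142 m)² = 1.20984×10⁻³ m².
Then P = εσAT⁴ = 0.858×5.670×10⁻⁸×1.20984×10⁻³×(1200.00)⁴ = 122 W.

P ≈ 122 W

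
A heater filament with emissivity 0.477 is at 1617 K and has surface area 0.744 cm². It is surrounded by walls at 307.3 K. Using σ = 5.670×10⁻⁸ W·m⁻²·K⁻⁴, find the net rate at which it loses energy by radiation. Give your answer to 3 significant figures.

Net loss ≈ 13.7 W

Area A = 0.744 cm² = 7.44×10⁻⁵ m².
Net radiated power P_net = εσA(T⁴ − T₀⁴) = 0.477×5.670×10⁻⁸×7.44×10⁻⁵×(1617⁴ − 307.3⁴).
T⁴ − T₀⁴ = 6.83660×10¹² − 8.91765×10⁹ = 6.82768×10¹² K⁴, so P_net = 13.7 W.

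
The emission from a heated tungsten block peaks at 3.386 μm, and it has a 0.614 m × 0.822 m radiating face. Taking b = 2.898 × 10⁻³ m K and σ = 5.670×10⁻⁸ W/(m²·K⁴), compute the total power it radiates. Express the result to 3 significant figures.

Wien's law: T = b/λ_max = 2.898×10⁻³/3.386×10⁻⁶ = 855.877 K.
Area A = 0.614 × 0.822 = 0.504708 m².
Then P = σAT⁴ = 5.670×10⁻⁸×0.504708×(855.877)⁴ = 1.54×10⁴ W.

P ≈ 1.54×10⁴ W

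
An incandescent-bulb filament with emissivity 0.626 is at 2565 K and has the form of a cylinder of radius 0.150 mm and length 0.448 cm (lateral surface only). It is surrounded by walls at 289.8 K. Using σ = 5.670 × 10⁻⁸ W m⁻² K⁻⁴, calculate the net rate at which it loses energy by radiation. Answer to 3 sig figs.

Net loss ≈ 6.49 W

Lateral area A = 2πrL = 2π×1.50×10⁻⁴×4.48×10⁻³ = 4.22230×10⁻⁶ m².
Net radiated power P_net = εσA(T⁴ − T₀⁴) = 0.626×5.670×10⁻⁸×4.22230×10⁻⁶×(2565⁴ − 289.8⁴).
T⁴ − T₀⁴ = 4.32862×10¹³ − 7.05332×10⁹ = 4.32791×10¹³ K⁴, so P_net = 6.49 W.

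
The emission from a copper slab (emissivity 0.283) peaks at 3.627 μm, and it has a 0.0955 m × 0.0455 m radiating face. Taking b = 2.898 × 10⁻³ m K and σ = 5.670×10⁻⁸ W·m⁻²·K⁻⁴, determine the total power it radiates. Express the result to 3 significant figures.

P ≈ 28.4 W

Wien's law: T = b/λ_max = 2.898×10⁻³/3.627×10⁻⁶ = 799.007 K.
Area A = 0.0955 × 0.0455 = 4.34525×10⁻³ m².
Then P = εσAT⁴ = 0.283×5.670×10⁻⁸×4.34525×10⁻³×(799.007)⁴ = 28.4 W.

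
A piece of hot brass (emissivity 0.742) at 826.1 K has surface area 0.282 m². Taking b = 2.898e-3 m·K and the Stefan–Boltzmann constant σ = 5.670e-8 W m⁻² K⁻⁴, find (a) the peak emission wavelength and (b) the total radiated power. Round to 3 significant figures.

λ_max ≈ 3.51 μm; P ≈ 5.53×10³ W

(a) λ_max = b/T = 2.898×10⁻³/826.1 = 3.508×10⁻⁶ m = 3.51 μm.
Area A = 0.282 m².
(b) P = εσAT⁴ = 0.742×5.670×10⁻⁸×0.282×(826.1)⁴ = 5.53×10³ W.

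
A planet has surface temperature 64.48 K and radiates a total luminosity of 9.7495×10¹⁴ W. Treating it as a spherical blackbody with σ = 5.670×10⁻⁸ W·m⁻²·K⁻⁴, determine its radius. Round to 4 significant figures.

L = 4πR²σT⁴ ⇒ R = √(L/(4πσT⁴)).
σT⁴ = 0.980129 W/m², so R = √(9.7495×10¹⁴/(4π×0.980129)) = 8.897×10⁶ m.

R ≈ 8.897×10⁶ m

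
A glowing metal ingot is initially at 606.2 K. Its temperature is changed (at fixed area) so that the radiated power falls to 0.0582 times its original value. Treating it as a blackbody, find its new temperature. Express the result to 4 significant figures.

T₂ ≈ 297.7 K

P ∝ T⁴, so T₂/T₁ = (P₂/P₁)^(1/4) = (0.0582)^(1/4) = 0.491169.
T₂ = 606.2 × 0.491169 = 297.7 K.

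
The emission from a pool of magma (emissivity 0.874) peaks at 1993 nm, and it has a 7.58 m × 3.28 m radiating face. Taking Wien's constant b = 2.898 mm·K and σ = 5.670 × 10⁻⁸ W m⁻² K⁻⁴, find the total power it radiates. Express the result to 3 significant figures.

Wien's law: T = b/λ_max = 2.898×10⁻³/1.993×10⁻⁶ = 1454.09 K.
Area A = 7.58 × 3.28 = 24.8624 m².
Then P = εσAT⁴ = 0.874×5.670×10⁻⁸×24.8624×(1454.09)⁴ = 5.51×10⁶ W.

P ≈ 5.51×10⁶ W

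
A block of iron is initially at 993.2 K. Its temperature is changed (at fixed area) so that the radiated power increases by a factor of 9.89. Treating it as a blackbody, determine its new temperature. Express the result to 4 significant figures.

P ∝ T⁴, so T₂/T₁ = (P₂/P₁)^(1/4) = (9.89)^(1/4) = 1.77337.
T₂ = 993.2 × 1.77337 = 1761 K.

T₂ ≈ 1761 K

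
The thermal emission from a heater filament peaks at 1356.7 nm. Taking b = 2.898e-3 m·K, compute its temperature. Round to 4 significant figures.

Wien's law gives T = b/λ_max = (2.898×10⁻³ m·K)/(1.3567×10⁻⁶ m) = 2136 K.

T ≈ 2136 K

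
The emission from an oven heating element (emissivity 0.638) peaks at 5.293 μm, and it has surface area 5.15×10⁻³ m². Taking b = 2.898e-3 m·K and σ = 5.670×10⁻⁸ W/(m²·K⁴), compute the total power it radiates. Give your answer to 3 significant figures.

P ≈ 16.7 W

Wien's law: T = b/λ_max = 2.898×10⁻³/5.293×10⁻⁶ = 547.516 K.
Area A = 5.15×10⁻³ m².
Then P = εσAT⁴ = 0.638×5.670×10⁻⁸×5.15×10⁻³×(547.516)⁴ = 16.7 W.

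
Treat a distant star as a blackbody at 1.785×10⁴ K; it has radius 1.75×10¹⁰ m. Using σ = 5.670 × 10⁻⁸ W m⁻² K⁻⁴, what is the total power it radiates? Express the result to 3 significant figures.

Surface area A = 4πR² = 4π(1.75×10¹⁰ m)² = 3.84845×10²¹ m².
P = σAT⁴ = 5.670×10⁻⁸ × 3.84845×10²¹ × (1.785×10⁴)⁴ = 2.22×10³¹ W.

P ≈ 2.22×10³¹ W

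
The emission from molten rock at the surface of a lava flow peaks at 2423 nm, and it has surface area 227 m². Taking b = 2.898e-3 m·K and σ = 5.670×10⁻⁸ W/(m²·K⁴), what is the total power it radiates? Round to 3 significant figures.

P ≈ 2.63×10⁷ W

Wien's law: T = b/λ_max = 2.898×10⁻³/2.423×10⁻⁶ = 1196.04 K.
Area A = 227 m².
Then P = σAT⁴ = 5.670×10⁻⁸×227×(1196.04)⁴ = 2.63×10⁷ W.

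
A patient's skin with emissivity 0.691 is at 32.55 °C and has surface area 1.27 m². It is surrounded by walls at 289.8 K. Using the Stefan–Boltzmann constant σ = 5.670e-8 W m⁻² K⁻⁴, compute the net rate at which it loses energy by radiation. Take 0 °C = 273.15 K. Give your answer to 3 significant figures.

Net loss ≈ 83.6 W

T = 32.55 °C + 273.15 = 305.70 K.
Area A = 1.27 m².
Net radiated power P_net = εσA(T⁴ − T₀⁴) = 0.691×5.670×10⁻⁸×1.27×(305.70⁴ − 289.8⁴).
T⁴ − T₀⁴ = 8.73337×10⁹ − 7.05332×10⁹ = 1.68005×10⁹ K⁴, so P_net = 83.6 W.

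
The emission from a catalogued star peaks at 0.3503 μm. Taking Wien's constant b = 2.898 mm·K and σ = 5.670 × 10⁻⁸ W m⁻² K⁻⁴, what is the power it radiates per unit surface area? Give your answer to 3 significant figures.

I ≈ 2.66×10⁸ W/m²

Wien's law: T = b/λ_max = 2.898×10⁻³/3.503×10⁻⁷ = 8272.91 K.
Then I = σT⁴ = 5.670×10⁻⁸×(8272.91)⁴ = 2.66×10⁸ W/m².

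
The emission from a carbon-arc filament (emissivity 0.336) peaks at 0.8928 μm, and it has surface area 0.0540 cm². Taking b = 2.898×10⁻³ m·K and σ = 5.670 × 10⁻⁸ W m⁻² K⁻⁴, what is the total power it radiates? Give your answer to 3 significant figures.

P ≈ 11.4 W

Wien's law: T = b/λ_max = 2.898×10⁻³/8.928×10⁻⁷ = 3245.97 K.
Area A = 0.0540 cm² = 5.40×10⁻⁶ m².
Then P = εσAT⁴ = 0.336×5.670×10⁻⁸×5.40×10⁻⁶×(3245.97)⁴ = 11.4 W.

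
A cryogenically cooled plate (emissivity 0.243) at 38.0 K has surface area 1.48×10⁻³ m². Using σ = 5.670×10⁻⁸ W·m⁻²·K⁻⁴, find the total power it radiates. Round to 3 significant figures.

P ≈ 4.25×10⁻⁵ W

Area A = 1.48×10⁻³ m².
P = εσAT⁴ = 0.243 × 5.670×10⁻⁸ × 1.48×10⁻³ × (38.0)⁴ = 4.25×10⁻⁵ W.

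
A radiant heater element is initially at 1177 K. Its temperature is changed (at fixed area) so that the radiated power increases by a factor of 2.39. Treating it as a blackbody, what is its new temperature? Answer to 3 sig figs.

T₂ ≈ 1.46×10³ K

P ∝ T⁴, so T₂/T₁ = (P₂/P₁)^(1/4) = (2.39)^(1/4) = 1.24337.
T₂ = 1177 × 1.24337 = 1.46×10³ K.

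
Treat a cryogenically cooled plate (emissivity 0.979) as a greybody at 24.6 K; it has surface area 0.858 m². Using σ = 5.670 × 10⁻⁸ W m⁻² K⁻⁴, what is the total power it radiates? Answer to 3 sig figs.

Area A = 0.858 m².
P = εσAT⁴ = 0.979 × 5.670×10⁻⁸ × 0.858 × (24.6)⁴ = 0.0174 W.

P ≈ 0.0174 W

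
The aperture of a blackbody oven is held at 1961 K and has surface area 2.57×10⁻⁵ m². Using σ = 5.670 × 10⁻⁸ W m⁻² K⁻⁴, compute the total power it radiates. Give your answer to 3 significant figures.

Area A = 2.57×10⁻⁵ m².
P = σAT⁴ = 5.670×10⁻⁸ × 2.57×10⁻⁵ × (1961)⁴ = 21.5 W.

P ≈ 21.5 W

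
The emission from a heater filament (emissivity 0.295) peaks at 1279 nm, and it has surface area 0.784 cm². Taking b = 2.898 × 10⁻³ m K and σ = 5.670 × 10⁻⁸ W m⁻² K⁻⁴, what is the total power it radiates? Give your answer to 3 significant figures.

P ≈ 34.6 W

Wien's law: T = b/λ_max = 2.898×10⁻³/1.279×10⁻⁶ = 2265.83 K.
Area A = 0.784 cm² = 7.84×10⁻⁵ m².
Then P = εσAT⁴ = 0.295×5.670×10⁻⁸×7.84×10⁻⁵×(2265.83)⁴ = 34.6 W.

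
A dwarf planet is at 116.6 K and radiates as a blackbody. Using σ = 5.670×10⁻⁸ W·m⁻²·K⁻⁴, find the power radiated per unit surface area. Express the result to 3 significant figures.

Stefan–Boltzmann: I = σT⁴ = 5.670×10⁻⁸ × (116.6)⁴ = 10.5 W/m².

I ≈ 10.5 W/m²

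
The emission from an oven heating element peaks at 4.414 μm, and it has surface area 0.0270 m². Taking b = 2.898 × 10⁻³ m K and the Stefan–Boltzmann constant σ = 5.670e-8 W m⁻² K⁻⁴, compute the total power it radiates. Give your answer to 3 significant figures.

Wien's law: T = b/λ_max = 2.898×10⁻³/4.414×10⁻⁶ = 656.547 K.
Area A = 0.0270 m².
Then P = σAT⁴ = 5.670×10⁻⁸×0.0270×(656.547)⁴ = 284 W.

P ≈ 284 W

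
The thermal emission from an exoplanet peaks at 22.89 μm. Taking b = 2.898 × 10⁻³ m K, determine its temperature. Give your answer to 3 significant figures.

T ≈ 127 K

Wien's law gives T = b/λ_max = (2.898×10⁻³ m·K)/(2.289×10⁻⁵ m) = 127 K.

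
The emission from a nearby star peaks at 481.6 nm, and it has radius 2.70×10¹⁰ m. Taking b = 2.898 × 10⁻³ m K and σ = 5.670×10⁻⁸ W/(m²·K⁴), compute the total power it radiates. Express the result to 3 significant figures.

Wien's law: T = b/λ_max = 2.898×10⁻³/4.816×10⁻⁷ = 6017.44 K.
Surface area A = 4πR² = 4π(2.70×10¹⁰ m)² = 9.16088×10²¹ m².
Then P = σAT⁴ = 5.670×10⁻⁸×9.16088×10²¹×(6017.44)⁴ = 6.81×10²⁹ W.

P ≈ 6.81×10²⁹ W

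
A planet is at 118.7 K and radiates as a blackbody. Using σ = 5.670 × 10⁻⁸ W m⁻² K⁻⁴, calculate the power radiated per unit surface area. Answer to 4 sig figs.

I ≈ 11.26 W/m²

Stefan–Boltzmann: I = σT⁴ = 5.670×10⁻⁸ × (118.7)⁴ = 11.26 W/m².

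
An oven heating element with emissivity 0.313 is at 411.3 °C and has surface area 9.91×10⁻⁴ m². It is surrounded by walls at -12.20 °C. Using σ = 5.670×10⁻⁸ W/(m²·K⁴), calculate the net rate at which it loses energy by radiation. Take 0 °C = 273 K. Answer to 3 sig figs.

T = 411.3 °C + 273 = 684.3 K.
Surroundings: T = -12.20 °C + 273 = 260.80 K.
Area A = 9.91×10⁻⁴ m².
Net radiated power P_net = εσA(T⁴ − T₀⁴) = 0.313×5.670×10⁻⁸×9.91×10⁻⁴×(684.3⁴ − 260.80⁴).
T⁴ − T₀⁴ = 2.19274×10¹¹ − 4.62626×10⁹ = 2.14648×10¹¹ K⁴, so P_net = 3.78 W.

Net loss ≈ 3.78 W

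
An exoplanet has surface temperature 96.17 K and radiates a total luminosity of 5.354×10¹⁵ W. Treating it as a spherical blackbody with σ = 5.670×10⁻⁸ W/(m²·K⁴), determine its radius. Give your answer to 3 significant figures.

L = 4πR²σT⁴ ⇒ R = √(L/(4πσT⁴)).
σT⁴ = 4.85000 W/m², so R = √(5.354×10¹⁵/(4π×4.85000)) = 9.37×10⁶ m.

R ≈ 9.37×10⁶ m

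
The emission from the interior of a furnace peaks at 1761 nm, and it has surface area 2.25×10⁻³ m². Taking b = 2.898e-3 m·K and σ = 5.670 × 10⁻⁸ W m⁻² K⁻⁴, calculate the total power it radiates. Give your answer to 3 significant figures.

Wien's law: T = b/λ_max = 2.898×10⁻³/1.761×10⁻⁶ = 1645.66 K.
Area A = 2.25×10⁻³ m².
Then P = σAT⁴ = 5.670×10⁻⁸×2.25×10⁻³×(1645.66)⁴ = 936 W.

P ≈ 936 W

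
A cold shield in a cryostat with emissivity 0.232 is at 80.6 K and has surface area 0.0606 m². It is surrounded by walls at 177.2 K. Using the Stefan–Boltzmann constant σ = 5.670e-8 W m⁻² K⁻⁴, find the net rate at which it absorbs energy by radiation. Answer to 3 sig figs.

Area A = 0.0606 m².
Net radiated power P_net = εσA(T⁴ − T₀⁴) = 0.232×5.670×10⁻⁸×0.0606×(80.6⁴ − 177.2⁴).
T⁴ − T₀⁴ = 4.22027×10⁷ − 9.85950×10⁸ = -9.43747×10⁸ K⁴, so P_net = -0.752 W — negative, meaning a net gain of 0.752 W.

Net gain ≈ 0.752 W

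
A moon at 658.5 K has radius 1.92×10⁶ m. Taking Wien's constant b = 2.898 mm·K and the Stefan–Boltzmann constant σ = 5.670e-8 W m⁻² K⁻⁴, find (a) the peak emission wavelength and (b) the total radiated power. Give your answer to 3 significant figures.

(a) λ_max = b/T = 2.898×10⁻³/658.5 = 4.401×10⁻⁶ m = 4.40 μm.
Surface area A = 4πR² = 4π(1.92×10⁶ m)² = 4.63247×10¹³ m².
(b) P = σAT⁴ = 5.670×10⁻⁸×4.63247×10¹³×(658.5)⁴ = 4.94×10¹⁷ W.

λ_max ≈ 4.40 μm; P ≈ 4.94×10¹⁷ W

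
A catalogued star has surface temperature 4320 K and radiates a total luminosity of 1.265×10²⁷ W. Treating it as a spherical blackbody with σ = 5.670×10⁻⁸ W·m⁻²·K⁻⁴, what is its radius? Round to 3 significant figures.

R ≈ 2.26×10⁹ m

L = 4πR²σT⁴ ⇒ R = √(L/(4πσT⁴)).
σT⁴ = 1.97478×10⁷ W/m², so R = √(1.265×10²⁷/(4π×1.97478×10⁷)) = 2.26×10⁹ m.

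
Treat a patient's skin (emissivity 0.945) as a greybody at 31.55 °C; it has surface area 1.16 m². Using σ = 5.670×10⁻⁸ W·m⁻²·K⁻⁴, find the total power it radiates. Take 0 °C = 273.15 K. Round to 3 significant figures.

T = 31.55 °C + 273.15 = 304.70 K.
Area A = 1.16 m².
P = εσAT⁴ = 0.945 × 5.670×10⁻⁸ × 1.16 × (304.70)⁴ = 536 W.

P ≈ 536 W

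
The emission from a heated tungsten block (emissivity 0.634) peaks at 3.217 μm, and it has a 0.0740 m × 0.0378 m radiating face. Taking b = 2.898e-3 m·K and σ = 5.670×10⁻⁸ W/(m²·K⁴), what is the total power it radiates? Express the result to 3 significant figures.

Wien's law: T = b/λ_max = 2.898×10⁻³/3.217×10⁻⁶ = 900.839 K.
Area A = 0.0740 × 0.0378 = 2.7972×10⁻³ m².
Then P = εσAT⁴ = 0.634×5.670×10⁻⁸×2.7972×10⁻³×(900.839)⁴ = 66.2 W.

P ≈ 66.2 W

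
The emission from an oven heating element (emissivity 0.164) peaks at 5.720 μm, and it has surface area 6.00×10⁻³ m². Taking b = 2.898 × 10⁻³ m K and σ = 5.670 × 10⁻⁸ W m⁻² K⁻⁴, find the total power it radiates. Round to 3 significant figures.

Wien's law: T = b/λ_max = 2.898×10⁻³/5.720×10⁻⁶ = 506.643 K.
Area A = 6.00×10⁻³ m².
Then P = εσAT⁴ = 0.164×5.670×10⁻⁸×6.00×10⁻³×(506.643)⁴ = 3.68 W.

P ≈ 3.68 W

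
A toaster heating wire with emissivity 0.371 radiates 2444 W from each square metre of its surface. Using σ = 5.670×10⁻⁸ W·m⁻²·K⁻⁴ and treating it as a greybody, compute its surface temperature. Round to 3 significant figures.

T ≈ 584 K

I = εσT⁴, so T = (I/εσ)^(1/4) = (2444/(0.371×5.670×10⁻⁸))^(1/4) = 584 K.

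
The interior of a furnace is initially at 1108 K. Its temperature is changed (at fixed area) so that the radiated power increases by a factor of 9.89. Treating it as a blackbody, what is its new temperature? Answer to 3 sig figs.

P ∝ T⁴, so T₂/T₁ = (P₂/P₁)^(1/4) = (9.89)^(1/4) = 1.77337.
T₂ = 1108 × 1.77337 = 1.96×10³ K.

T₂ ≈ 1.96×10³ K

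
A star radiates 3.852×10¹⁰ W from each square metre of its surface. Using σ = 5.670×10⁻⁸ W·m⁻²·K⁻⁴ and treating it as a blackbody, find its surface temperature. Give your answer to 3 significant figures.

I = σT⁴, so T = (I/σ)^(1/4) = (3.852×10¹⁰/(5.670×10⁻⁸))^(1/4) = 2.87×10⁴ K.

T ≈ 2.87×10⁴ K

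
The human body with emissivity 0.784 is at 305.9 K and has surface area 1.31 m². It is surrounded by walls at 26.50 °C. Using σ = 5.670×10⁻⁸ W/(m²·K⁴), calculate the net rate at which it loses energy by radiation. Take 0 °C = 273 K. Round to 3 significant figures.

Net loss ≈ 41.4 W

Surroundings: T = 26.50 °C + 273 = 299.50 K.
Area A = 1.31 m².
Net radiated power P_net = εσA(T⁴ − T₀⁴) = 0.784×5.670×10⁻⁸×1.31×(305.9⁴ − 299.50⁴).
T⁴ − T₀⁴ = 8.75625×10⁹ − 8.04613×10⁹ = 7.10120×10⁸ K⁴, so P_net = 41.4 W.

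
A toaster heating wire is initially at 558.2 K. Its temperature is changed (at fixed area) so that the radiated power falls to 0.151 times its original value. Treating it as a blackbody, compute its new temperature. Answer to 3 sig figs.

T₂ ≈ 348 K

P ∝ T⁴, so T₂/T₁ = (P₂/P₁)^(1/4) = (0.151)^(1/4) = 0.623368.
T₂ = 558.2 × 0.623368 = 348 K.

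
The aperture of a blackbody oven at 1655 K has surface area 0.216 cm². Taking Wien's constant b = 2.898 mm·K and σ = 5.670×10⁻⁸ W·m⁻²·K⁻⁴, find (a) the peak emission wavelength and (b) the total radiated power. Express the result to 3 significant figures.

λ_max ≈ 1.75×10³ nm; P ≈ 9.19 W

(a) λ_max = b/T = 2.898×10⁻³/1655 = 1.751×10⁻⁶ m = 1.75×10³ nm.
Area A = 0.216 cm² = 2.16×10⁻⁵ m².
(b) P = σAT⁴ = 5.670×10⁻⁸×2.16×10⁻⁵×(1655)⁴ = 9.19 W.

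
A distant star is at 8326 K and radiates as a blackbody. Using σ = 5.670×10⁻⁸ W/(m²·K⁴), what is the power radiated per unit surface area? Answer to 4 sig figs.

I ≈ 2.725×10⁸ W/m²

Stefan–Boltzmann: I = σT⁴ = 5.670×10⁻⁸ × (8326)⁴ = 2.725×10⁸ W/m².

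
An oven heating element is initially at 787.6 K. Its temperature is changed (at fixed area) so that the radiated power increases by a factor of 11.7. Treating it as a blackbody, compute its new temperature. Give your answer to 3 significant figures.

T₂ ≈ 1.46×10³ K

P ∝ T⁴, so T₂/T₁ = (P₂/P₁)^(1/4) = (11.7)^(1/4) = 1.84947.
T₂ = 787.6 × 1.84947 = 1.46×10³ K.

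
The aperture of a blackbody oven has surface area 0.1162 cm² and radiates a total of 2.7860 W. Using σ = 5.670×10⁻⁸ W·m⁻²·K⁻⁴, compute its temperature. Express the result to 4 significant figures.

T ≈ 1434 K

Area A = 0.1162 cm² = 1.162×10⁻⁵ m².
P = σAT⁴ ⇒ T = (P/(σA))^(1/4) = (2.7860/(5.670×10⁻⁸×1.162×10⁻⁵))^(1/4) = 1434 K.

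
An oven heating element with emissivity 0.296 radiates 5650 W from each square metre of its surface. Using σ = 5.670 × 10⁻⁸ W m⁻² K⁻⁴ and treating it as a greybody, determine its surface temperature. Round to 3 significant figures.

I = εσT⁴, so T = (I/εσ)^(1/4) = (5650/(0.296×5.670×10⁻⁸))^(1/4) = 762 K.

T ≈ 762 K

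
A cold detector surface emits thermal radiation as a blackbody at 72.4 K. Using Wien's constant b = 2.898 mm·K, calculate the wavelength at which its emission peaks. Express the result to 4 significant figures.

Wien's displacement law: λ_max = b/T = (2.898×10⁻³ m·K)/(72.4 K) = 4.0028×10⁻⁵ m.
That is 40.03 μm, in the infrared range.

λ_max ≈ 40.03 μm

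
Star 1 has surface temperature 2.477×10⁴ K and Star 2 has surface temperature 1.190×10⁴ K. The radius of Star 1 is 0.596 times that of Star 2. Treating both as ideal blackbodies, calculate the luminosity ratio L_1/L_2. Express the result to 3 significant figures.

L ∝ R²T⁴, so L_1/L_2 = (R_1/R_2)²(T_1/T_2)⁴ = (0.596)² × (2.477×10⁴/1.190×10⁴)⁴ = 0.355216 × 18.7722 = 6.67.

L_1/L_2 ≈ 6.67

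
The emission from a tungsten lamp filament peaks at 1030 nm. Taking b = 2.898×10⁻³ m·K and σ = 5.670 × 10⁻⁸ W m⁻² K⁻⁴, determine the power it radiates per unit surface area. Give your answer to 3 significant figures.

Wien's law: T = b/λ_max = 2.898×10⁻³/1.030×10⁻⁶ = 2813.59 K.
Then I = σT⁴ = 5.670×10⁻⁸×(2813.59)⁴ = 3.55×10⁶ W/m².

I ≈ 3.55×10⁶ W/m²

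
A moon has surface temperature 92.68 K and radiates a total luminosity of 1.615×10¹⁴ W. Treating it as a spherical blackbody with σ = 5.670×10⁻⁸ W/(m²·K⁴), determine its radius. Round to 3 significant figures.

L = 4πR²σT⁴ ⇒ R = √(L/(4πσT⁴)).
σT⁴ = 4.18338 W/m², so R = √(1.615×10¹⁴/(4π×4.18338)) = 1.75×10⁶ m.

R ≈ 1.75×10⁶ m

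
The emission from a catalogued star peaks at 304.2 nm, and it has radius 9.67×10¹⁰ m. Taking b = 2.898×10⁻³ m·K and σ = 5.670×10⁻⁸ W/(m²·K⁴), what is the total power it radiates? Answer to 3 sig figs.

P ≈ 5.49×10³¹ W

Wien's law: T = b/λ_max = 2.898×10⁻³/3.042×10⁻⁷ = 9526.63 K.
Surface area A = 4πR² = 4π(9.67×10¹⁰ m)² = 1.17507×10²³ m².
Then P = σAT⁴ = 5.670×10⁻⁸×1.17507×10²³×(9526.63)⁴ = 5.49×10³¹ W.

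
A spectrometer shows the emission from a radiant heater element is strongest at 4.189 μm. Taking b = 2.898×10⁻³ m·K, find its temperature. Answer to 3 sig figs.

Wien's law gives T = b/λ_max = (2.898×10⁻³ m·K)/(4.189×10⁻⁶ m) = 692 K.

T ≈ 692 K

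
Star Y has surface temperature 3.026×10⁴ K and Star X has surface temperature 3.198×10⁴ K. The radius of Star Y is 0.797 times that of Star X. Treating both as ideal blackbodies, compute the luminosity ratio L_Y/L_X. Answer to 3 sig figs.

L ∝ R²T⁴, so L_Y/L_X = (R_Y/R_X)²(T_Y/T_X)⁴ = (0.797)² × (3.026×10⁴/3.198×10⁴)⁴ = 0.635209 × 0.801608 = 0.509.

L_Y/L_X ≈ 0.509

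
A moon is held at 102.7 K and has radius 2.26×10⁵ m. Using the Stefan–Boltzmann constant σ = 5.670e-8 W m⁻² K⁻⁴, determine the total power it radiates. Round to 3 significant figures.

P ≈ 4.05×10¹² W

Surface area A = 4πR² = 4π(2.26×10⁵ m)² = 6.41840×10¹¹ m².
P = σAT⁴ = 5.670×10⁻⁸ × 6.41840×10¹¹ × (102.7)⁴ = 4.05×10¹² W.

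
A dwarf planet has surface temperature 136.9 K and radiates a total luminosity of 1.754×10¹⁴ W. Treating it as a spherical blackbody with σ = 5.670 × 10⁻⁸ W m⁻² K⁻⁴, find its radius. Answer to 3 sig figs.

L = 4πR²σT⁴ ⇒ R = √(L/(4πσT⁴)).
σT⁴ = 19.9158 W/m², so R = √(1.754×10¹⁴/(4π×19.9158)) = 8.37×10⁵ m.

R ≈ 8.37×10⁵ m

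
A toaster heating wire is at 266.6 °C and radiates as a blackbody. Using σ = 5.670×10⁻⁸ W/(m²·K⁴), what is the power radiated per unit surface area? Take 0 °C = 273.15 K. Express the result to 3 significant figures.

I ≈ 4.81×10³ W/m²

T = 266.6 °C + 273.15 = 539.75 K.
Stefan–Boltzmann: I = σT⁴ = 5.670×10⁻⁸ × (539.75)⁴ = 4.81×10³ W/m².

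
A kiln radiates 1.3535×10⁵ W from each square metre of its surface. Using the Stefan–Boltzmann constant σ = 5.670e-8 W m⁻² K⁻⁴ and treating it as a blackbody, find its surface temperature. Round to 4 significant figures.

I = σT⁴, so T = (I/σ)^(1/4) = (1.3535×10⁵/(5.670×10⁻⁸))^(1/4) = 1243 K.

T ≈ 1243 K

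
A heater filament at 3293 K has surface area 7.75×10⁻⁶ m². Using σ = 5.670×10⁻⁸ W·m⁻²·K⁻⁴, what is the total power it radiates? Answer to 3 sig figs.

Area A = 7.75×10⁻⁶ m².
P = σAT⁴ = 5.670×10⁻⁸ × 7.75×10⁻⁶ × (3293)⁴ = 51.7 W.

P ≈ 51.7 W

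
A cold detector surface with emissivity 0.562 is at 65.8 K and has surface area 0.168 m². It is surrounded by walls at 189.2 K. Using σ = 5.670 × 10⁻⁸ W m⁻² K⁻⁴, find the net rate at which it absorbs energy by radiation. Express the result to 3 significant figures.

Area A = 0.168 m².
Net radiated power P_net = εσA(T⁴ − T₀⁴) = 0.562×5.670×10⁻⁸×0.168×(65.8⁴ − 189.2⁴).
T⁴ − T₀⁴ = 1.87458×10⁷ − 1.28140×10⁹ = -1.26265×10⁹ K⁴, so P_net = -6.76 W — negative, meaning a net gain of 6.76 W.

Net gain ≈ 6.76 W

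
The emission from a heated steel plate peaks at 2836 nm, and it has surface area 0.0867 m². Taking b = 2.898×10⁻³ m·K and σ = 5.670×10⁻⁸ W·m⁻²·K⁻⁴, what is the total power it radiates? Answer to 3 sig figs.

P ≈ 5.36×10³ W

Wien's law: T = b/λ_max = 2.898×10⁻³/2.836×10⁻⁶ = 1021.86 K.
Area A = 0.0867 m².
Then P = σAT⁴ = 5.670×10⁻⁸×0.0867×(1021.86)⁴ = 5.36×10³ W.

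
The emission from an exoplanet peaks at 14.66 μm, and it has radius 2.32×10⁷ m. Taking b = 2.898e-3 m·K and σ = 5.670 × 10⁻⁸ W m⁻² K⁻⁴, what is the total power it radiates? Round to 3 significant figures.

Wien's law: T = b/λ_max = 2.898×10⁻³/1.466×10⁻⁵ = 197.681 K.
Surface area A = 4πR² = 4π(2.32×10⁷ m)² = 6.76372×10¹⁵ m².
Then P = σAT⁴ = 5.670×10⁻⁸×6.76372×10¹⁵×(197.681)⁴ = 5.86×10¹⁷ W.

P ≈ 5.86×10¹⁷ W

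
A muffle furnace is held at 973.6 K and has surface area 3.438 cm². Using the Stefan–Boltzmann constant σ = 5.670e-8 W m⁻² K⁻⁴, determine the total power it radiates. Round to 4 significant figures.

P ≈ 17.52 W

Area A = 3.438 cm² = 3.438×10⁻⁴ m².
P = σAT⁴ = 5.670×10⁻⁸ × 3.438×10⁻⁴ × (973.6)⁴ = 17.52 W.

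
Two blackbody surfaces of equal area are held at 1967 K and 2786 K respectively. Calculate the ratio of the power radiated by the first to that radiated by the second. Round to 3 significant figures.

P₁/P₂ ≈ 0.248

With equal areas, P₁/P₂ = (T₁/T₂)⁴ = (1967/2786)⁴ = 0.248.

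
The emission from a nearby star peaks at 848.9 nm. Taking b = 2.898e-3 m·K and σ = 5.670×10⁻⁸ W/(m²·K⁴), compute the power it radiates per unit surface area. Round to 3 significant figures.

I ≈ 7.70×10⁶ W/m²

Wien's law: T = b/λ_max = 2.898×10⁻³/8.489×10⁻⁷ = 3413.83 K.
Then I = σT⁴ = 5.670×10⁻⁸×(3413.83)⁴ = 7.70×10⁶ W/m².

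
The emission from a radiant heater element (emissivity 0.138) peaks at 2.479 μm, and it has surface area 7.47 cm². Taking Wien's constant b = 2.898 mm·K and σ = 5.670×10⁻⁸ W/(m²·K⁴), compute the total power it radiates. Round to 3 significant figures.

Wien's law: T = b/λ_max = 2.898×10⁻³/2.479×10⁻⁶ = 1169.02 K.
Area A = 7.47 cm² = 7.47×10⁻⁴ m².
Then P = εσAT⁴ = 0.138×5.670×10⁻⁸×7.47×10⁻⁴×(1169.02)⁴ = 10.9 W.

P ≈ 10.9 W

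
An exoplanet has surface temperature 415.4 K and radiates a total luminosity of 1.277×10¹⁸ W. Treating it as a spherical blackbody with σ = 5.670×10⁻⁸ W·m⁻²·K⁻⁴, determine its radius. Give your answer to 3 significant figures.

L = 4πR²σT⁴ ⇒ R = √(L/(4πσT⁴)).
σT⁴ = 1688.30 W/m², so R = √(1.277×10¹⁸/(4π×1688.30)) = 7.76×10⁶ m.

R ≈ 7.76×10⁶ m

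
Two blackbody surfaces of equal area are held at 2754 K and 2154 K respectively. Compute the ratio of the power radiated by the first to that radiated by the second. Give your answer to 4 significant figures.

With equal areas, P₁/P₂ = (T₁/T₂)⁴ = (2754/2154)⁴ = 2.672.

P₁/P₂ ≈ 2.672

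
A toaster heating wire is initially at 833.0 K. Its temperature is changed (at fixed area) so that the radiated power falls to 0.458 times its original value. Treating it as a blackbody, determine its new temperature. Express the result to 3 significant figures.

P ∝ T⁴, so T₂/T₁ = (P₂/P₁)^(1/4) = (0.458)^(1/4) = 0.822652.
T₂ = 833.0 × 0.822652 = 685 K.

T₂ ≈ 685 K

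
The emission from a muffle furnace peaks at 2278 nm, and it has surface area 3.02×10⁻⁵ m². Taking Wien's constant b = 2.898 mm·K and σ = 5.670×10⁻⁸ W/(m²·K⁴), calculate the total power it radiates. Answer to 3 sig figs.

Wien's law: T = b/λ_max = 2.898×10⁻³/2.278×10⁻⁶ = 1272.17 K.
Area A = 3.02×10⁻⁵ m².
Then P = σAT⁴ = 5.670×10⁻⁸×3.02×10⁻⁵×(1272.17)⁴ = 4.49 W.

P ≈ 4.49 W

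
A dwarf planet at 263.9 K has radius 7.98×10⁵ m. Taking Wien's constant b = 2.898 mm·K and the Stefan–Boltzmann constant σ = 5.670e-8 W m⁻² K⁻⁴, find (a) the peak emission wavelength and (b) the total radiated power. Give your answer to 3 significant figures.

λ_max ≈ 11.0 μm; P ≈ 2.20×10¹⁵ W

(a) λ_max = b/T = 2.898×10⁻³/263.9 = 1.098×10⁻⁵ m = 11.0 μm.
Surface area A = 4πR² = 4π(7.98×10⁵ m)² = 8.00232×10¹² m².
(b) P = σAT⁴ = 5.670×10⁻⁸×8.00232×10¹²×(263.9)⁴ = 2.20×10¹⁵ W.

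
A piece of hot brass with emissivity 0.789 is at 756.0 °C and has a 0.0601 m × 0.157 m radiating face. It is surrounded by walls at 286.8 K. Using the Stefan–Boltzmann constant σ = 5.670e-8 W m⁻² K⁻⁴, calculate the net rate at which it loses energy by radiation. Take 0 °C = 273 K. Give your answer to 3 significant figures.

T = 756.0 °C + 273 = 1029.0 K.
Area A = 0.0601 × 0.157 = 9.4357×10⁻³ m².
Net radiated power P_net = εσA(T⁴ − T₀⁴) = 0.789×5.670×10⁻⁸×9.4357×10⁻³×(1029.0⁴ − 286.8⁴).
T⁴ − T₀⁴ = 1.12114×10¹² − 6.76576×10⁹ = 1.11437×10¹² K⁴, so P_net = 470 W.

Net loss ≈ 470 W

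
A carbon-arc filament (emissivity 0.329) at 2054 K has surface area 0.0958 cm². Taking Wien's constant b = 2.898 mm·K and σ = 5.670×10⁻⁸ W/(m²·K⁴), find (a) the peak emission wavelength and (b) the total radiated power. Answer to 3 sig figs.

λ_max ≈ 1.41×10³ nm; P ≈ 3.18 W

(a) λ_max = b/T = 2.898×10⁻³/2054 = 1.411×10⁻⁶ m = 1.41×10³ nm.
Area A = 0.0958 cm² = 9.58×10⁻⁶ m².
(b) P = εσAT⁴ = 0.329×5.670×10⁻⁸×9.58×10⁻⁶×(2054)⁴ = 3.18 W.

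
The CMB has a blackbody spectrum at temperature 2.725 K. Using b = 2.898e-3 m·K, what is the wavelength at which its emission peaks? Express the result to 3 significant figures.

Wien's displacement law: λ_max = b/T = (2.898×10⁻³ m·K)/(2.725 K) = 1.063×10⁻³ m.
That is 1.06 mm, in the microwave range.

λ_max ≈ 1.06 mm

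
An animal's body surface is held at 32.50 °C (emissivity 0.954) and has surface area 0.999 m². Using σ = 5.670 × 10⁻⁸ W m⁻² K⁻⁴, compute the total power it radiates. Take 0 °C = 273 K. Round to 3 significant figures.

P ≈ 471 W

T = 32.50 °C + 273 = 305.50 K.
Area A = 0.999 m².
P = εσAT⁴ = 0.954 × 5.670×10⁻⁸ × 0.999 × (305.50)⁴ = 471 W.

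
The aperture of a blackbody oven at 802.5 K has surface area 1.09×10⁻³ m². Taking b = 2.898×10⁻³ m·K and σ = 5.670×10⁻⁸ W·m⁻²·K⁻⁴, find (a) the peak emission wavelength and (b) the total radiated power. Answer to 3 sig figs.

(a) λ_max = b/T = 2.898×10⁻³/802.5 = 3.611×10⁻⁶ m = 3.61 μm.
Area A = 1.09×10⁻³ m².
(b) P = σAT⁴ = 5.670×10⁻⁸×1.09×10⁻³×(802.5)⁴ = 25.6 W.

λ_max ≈ 3.61 μm; P ≈ 25.6 W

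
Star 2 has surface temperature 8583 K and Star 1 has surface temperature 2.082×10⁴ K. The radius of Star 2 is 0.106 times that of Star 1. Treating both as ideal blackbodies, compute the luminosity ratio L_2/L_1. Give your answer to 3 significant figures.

L_2/L_1 ≈ 3.25×10⁻⁴

L ∝ R²T⁴, so L_2/L_1 = (R_2/R_1)²(T_2/T_1)⁴ = (0.106)² × (8583/2.082×10⁴)⁴ = 0.011236 × 0.0288824 = 3.25×10⁻⁴.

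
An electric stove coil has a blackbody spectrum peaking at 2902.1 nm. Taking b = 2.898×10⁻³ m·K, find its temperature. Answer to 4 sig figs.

T ≈ 998.6 K

Wien's law gives T = b/λ_max = (2.898×10⁻³ m·K)/(2.9021×10⁻⁶ m) = 998.6 K.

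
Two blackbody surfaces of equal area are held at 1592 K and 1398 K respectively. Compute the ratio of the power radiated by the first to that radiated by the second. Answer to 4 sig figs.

With equal areas, P₁/P₂ = (T₁/T₂)⁴ = (1592/1398)⁴ = 1.682.

P₁/P₂ ≈ 1.682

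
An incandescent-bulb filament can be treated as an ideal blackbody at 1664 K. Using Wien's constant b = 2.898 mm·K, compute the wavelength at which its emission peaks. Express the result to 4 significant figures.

Wien's displacement law: λ_max = b/T = (2.898×10⁻³ m·K)/(1664 K) = 1.7416×10⁻⁶ m.
That is 1742 nm, in the infrared range.

λ_max ≈ 1742 nm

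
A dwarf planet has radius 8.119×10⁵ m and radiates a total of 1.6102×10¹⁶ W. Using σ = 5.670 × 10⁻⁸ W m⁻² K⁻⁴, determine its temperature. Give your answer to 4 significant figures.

T ≈ 430.3 K

Surface area A = 4πR² = 4π(8.119×10⁵ m)² = 8.28352×10¹² m².
P = σAT⁴ ⇒ T = (P/(σA))^(1/4) = (1.6102×10¹⁶/(5.670×10⁻⁸×8.28352×10¹²))^(1/4) = 430.3 K.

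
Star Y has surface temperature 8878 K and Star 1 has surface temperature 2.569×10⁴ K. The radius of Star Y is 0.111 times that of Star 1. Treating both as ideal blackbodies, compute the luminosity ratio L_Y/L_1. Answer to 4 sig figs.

L_Y/L_1 ≈ 1.757×10⁻⁴

L ∝ R²T⁴, so L_Y/L_1 = (R_Y/R_1)²(T_Y/T_1)⁴ = (0.111)² × (8878/2.569×10⁴)⁴ = 0.012321 × 0.0142628 = 1.757×10⁻⁴.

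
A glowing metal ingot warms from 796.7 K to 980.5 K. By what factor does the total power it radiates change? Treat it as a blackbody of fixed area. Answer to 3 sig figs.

P ∝ T⁴, so P₂/P₁ = (T₂/T₁)⁴ = (980.5/796.7)⁴ = (1.23070)⁴ = 2.29.

P₂/P₁ ≈ 2.29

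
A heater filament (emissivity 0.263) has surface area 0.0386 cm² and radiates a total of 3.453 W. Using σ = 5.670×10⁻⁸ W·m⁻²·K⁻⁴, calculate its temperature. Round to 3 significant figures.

T ≈ 2.78×10³ K

Area A = 0.0386 cm² = 3.86×10⁻⁶ m².
P = εσAT⁴ ⇒ T = (P/(εσA))^(1/4) = (3.453/(0.263×5.670×10⁻⁸×3.86×10⁻⁶))^(1/4) = 2.78×10³ K.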